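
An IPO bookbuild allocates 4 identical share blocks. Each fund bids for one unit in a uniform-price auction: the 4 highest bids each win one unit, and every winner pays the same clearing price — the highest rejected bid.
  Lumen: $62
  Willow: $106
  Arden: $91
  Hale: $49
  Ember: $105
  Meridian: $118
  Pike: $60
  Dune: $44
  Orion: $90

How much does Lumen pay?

Ordering the bids: 118 (Meridian), 106 (Willow), 105 (Ember), 91 (Arden), 90 (Orion), 62 (Lumen), …
Top 4: Meridian, Willow, Ember, Arden.
Highest unsuccessful bid: $90 → clearing price.
Lumen does not win → pays $0.

Lumen pays $0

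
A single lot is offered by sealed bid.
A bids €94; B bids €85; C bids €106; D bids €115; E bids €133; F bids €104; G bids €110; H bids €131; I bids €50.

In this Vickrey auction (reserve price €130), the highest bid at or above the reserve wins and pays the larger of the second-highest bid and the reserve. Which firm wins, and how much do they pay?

E pays €131

Bids in order: 133 (E) > 131 (H) > 115 (D) > 110 (G) > 106 (C) > 104 (F) > …
E has the top bid at or above the reserve (€133).
Second-highest bid €131 exceeds the reserve €130 → payment €131.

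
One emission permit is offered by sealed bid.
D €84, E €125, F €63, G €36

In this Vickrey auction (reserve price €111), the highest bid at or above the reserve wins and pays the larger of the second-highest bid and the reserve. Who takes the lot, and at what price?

Sorting bids: 125 (E) > 84 (D) > 63 (F) > 36 (G)
Highest eligible bid: E at €125.
Second-highest bid €84 is below the reserve €111, so the reserve binds → payment €111.

E pays €111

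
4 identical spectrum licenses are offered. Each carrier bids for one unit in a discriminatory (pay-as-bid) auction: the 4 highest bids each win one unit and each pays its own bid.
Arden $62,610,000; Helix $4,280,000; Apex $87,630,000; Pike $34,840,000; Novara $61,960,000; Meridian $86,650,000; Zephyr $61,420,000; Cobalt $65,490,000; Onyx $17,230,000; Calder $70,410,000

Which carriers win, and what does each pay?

Apex $87,630,000, Meridian $86,650,000, Calder $70,410,000, Cobalt $65,490,000

Bids ranked high→low: 87,630,000 (Apex), 86,650,000 (Meridian), 70,410,000 (Calder), 65,490,000 (Cobalt), 62,610,000 (Arden), 61,960,000 (Novara), …
Top 4: Apex, Meridian, Calder, Cobalt.
Each winner pays its own bid: Apex $87,630,000, Meridian $86,650,000, Calder $70,410,000, Cobalt $65,490,000.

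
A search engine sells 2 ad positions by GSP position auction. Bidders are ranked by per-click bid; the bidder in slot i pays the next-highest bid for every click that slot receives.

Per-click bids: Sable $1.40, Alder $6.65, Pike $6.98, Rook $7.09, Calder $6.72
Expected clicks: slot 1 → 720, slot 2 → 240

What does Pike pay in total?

Sorting advertisers: $7.09 (Rook) > $6.98 (Pike) > $6.72 (Calder) > …
Pike holds slot 2 → pays next bid $6.72 × 240 clicks = $1612.80.

Pike pays $1612.80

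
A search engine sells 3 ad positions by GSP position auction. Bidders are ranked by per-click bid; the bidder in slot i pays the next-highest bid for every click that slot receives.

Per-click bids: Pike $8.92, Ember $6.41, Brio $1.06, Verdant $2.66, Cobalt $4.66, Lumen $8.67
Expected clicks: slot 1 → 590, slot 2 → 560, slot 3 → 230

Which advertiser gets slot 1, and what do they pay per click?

Pike; $8.67 per click

Per-click bids in order: $8.92 (Pike) > $8.67 (Lumen) > $6.41 (Ember) > $4.66 (Cobalt) > …
Slot 1 goes to the first-ranked bidder, Pike, who pays the next bid down: $8.67/click.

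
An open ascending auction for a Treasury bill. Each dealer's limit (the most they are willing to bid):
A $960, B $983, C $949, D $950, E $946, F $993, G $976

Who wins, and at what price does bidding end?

F wins at $983

Sorting limits: 993 (F) > 983 (B) > 976 (G) > 960 (A) > 950 (D) > 949 (C) > …
B is the last rival to drop out, at $983; F remains and wins at that price.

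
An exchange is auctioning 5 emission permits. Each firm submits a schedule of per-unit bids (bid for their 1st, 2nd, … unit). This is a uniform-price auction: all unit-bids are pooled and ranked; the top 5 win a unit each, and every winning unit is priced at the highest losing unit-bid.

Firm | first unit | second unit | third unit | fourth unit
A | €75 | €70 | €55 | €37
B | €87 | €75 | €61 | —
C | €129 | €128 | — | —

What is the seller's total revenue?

Total revenue: €350

Merging the schedules and taking the best 5: 129 (C-1), 128 (C-2), 87 (B-1), 75 (A-1), 75 (B-2)
First bid not allocated: €70.
Allocation: A 1, B 2, C 2. Every unit priced at €70.
Revenue = 5 × 70 = €350.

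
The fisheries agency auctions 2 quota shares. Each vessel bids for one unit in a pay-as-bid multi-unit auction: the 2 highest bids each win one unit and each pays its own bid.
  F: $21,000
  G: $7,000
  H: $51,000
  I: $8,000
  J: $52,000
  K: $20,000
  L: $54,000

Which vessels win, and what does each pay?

Sorting: 54,000 (L), 52,000 (J), 51,000 (H), 21,000 (F), …
Top 2: L, J.
Each winner pays its own bid: L $54,000, J $52,000.

L $54,000, J $52,000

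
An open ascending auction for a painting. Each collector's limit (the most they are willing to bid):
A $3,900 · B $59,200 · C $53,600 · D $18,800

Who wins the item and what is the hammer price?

Limits ranked: 59,200 (B) > 53,600 (C) > 18,800 (D) > 3,900 (A)
Once the price passes $53,600, only B is left; the hammer falls at C's limit of $53,600.

B wins at $53,600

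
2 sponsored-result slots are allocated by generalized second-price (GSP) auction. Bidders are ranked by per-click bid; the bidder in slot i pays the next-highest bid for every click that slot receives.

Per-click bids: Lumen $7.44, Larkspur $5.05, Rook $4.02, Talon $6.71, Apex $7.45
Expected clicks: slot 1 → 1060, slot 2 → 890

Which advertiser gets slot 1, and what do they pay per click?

Apex; $7.44 per click

Sorting advertisers: $7.45 (Apex) > $7.44 (Lumen) > $6.71 (Talon) > …
Slot 1 goes to the first-ranked bidder, Apex, who pays the next bid down: $7.44/click.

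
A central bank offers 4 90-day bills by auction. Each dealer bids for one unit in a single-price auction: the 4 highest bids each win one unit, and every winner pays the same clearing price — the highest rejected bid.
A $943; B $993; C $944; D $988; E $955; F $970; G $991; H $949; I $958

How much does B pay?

B pays $958

Ordering the bids: 993 (B), 991 (G), 988 (D), 970 (F), 958 (I), 955 (E), …
Top 4: B, G, D, F.
Clearing price = highest rejected bid = $958.
B wins → pays $958.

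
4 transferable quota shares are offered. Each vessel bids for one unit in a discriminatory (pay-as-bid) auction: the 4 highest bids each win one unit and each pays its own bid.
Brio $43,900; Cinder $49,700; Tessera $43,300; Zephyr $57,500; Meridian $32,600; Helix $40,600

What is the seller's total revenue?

Bids ranked high→low: 57,500 (Zephyr), 49,700 (Cinder), 43,900 (Brio), 43,300 (Tessera), 40,600 (Helix), 32,600 (Meridian)
The 4 highest are Zephyr, Cinder, Brio, Tessera.
Total revenue = 57,500 + 49,700 + 43,900 + 43,300 = $194,400.

Total revenue: $194,400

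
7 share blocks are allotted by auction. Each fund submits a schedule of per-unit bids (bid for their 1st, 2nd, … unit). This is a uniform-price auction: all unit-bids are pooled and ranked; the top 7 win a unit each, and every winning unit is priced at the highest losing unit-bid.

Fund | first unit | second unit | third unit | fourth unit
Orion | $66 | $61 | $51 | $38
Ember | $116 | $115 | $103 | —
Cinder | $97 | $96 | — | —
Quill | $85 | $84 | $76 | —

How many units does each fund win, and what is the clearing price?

Cinder 2, Ember 3, Quill 2; clearing price $76

All unit-bids, highest first — top 7: 116 (Ember-1), 115 (Ember-2), 103 (Ember-3), 97 (Cinder-1), 96 (Cinder-2), 85 (Quill-1), 84 (Quill-2)
Highest rejected unit-bid = $76.
Allocation: Cinder 2, Ember 3, Quill 2.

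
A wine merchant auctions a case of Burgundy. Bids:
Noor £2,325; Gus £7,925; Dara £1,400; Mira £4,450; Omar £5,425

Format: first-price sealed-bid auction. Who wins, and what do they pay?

First-price sealed-bid auction: the highest bidder wins and pays their own bid.
Sorting bids: 7,925 (Gus) > 5,425 (Omar) > 4,450 (Mira) > 2,325 (Noor) > 1,400 (Dara)
Gus has the highest bid and pays exactly that: £7,925.

Gus pays £7,925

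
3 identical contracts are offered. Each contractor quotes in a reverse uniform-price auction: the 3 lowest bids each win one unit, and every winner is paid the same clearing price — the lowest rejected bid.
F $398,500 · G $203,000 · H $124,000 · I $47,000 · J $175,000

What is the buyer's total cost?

Ordering the bids: 47,000 (I), 124,000 (H), 175,000 (J), 203,000 (G), 398,500 (F)
Winners (3 units): I, H, J.
First losing bid is G's $203,000, which sets the uniform price.
Total cost = 3 × $203,000 = $609,000.

Total cost: $609,000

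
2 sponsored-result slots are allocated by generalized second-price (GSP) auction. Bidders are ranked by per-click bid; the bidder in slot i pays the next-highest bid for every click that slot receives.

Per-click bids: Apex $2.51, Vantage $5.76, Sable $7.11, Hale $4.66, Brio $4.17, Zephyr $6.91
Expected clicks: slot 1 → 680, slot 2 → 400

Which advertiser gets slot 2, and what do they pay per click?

Zephyr; $5.76 per click

Per-click bids in order: $7.11 (Sable) > $6.91 (Zephyr) > $5.76 (Vantage) > …
Slot 2 goes to the second-ranked bidder, Zephyr, who pays the next bid down: $5.76/click.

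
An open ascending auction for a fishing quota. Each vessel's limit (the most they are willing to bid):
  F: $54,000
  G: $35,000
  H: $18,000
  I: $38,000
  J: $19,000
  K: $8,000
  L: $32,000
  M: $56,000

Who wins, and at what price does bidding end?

Limits ranked: 56,000 (M) > 54,000 (F) > 38,000 (I) > 35,000 (G) > 32,000 (L) > 19,000 (J) > …
Once the price passes $54,000, only M is left; the hammer falls at F's limit of $54,000.

M wins at $54,000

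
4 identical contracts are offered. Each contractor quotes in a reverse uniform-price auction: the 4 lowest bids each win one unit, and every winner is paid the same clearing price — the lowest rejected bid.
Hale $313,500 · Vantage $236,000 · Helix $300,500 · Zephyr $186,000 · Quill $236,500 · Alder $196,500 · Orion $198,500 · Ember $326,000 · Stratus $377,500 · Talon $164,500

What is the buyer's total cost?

Total cost: $944,000

Sorting: 164,500 (Talon), 186,000 (Zephyr), 196,500 (Alder), 198,500 (Orion), 236,000 (Vantage), 236,500 (Quill), …
Winners (4 units): Talon, Zephyr, Alder, Orion.
First losing bid is Vantage's $236,000, which sets the uniform price.
Total cost = 4 × $236,000 = $944,000.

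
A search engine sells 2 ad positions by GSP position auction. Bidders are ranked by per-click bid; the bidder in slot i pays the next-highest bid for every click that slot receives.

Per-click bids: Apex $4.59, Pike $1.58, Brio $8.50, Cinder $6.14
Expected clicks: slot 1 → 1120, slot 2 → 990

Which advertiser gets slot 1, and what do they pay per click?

Brio; $6.14 per click

Ranked by bid: $8.50 (Brio) > $6.14 (Cinder) > $4.59 (Apex) > …
Slot 1 goes to the first-ranked bidder, Brio, who pays the next bid down: $6.14/click.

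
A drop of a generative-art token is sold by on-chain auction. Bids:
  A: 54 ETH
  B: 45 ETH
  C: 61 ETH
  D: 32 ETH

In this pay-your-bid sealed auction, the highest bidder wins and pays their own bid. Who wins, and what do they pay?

C pays 61 ETH

Sorting bids: 61 (C) > 54 (A) > 45 (B) > 32 (D)
First-price: C pays what they bid, 61 ETH.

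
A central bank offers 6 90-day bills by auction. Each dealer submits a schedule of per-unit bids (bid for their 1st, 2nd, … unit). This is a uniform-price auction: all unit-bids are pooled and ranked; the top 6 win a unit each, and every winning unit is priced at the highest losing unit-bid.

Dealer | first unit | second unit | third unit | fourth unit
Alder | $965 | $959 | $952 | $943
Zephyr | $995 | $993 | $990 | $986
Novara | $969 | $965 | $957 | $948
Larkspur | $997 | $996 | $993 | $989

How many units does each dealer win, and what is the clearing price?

Larkspur 3, Zephyr 3; clearing price $989

Pooled unit-bids ranked (top 6): 997 (Larkspur-1), 996 (Larkspur-2), 995 (Zephyr-1), 993 (Zephyr-2), 993 (Larkspur-3), 990 (Zephyr-3)
Highest rejected unit-bid = $989.
Allocation: Larkspur 3, Zephyr 3.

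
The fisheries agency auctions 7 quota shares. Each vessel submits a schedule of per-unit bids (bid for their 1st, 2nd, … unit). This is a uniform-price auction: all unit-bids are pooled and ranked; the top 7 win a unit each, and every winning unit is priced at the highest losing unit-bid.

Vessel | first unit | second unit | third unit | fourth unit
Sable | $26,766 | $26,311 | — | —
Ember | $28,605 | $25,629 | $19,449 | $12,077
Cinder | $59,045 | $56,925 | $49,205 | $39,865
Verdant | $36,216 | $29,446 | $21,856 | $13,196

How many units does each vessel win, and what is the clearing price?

Cinder 4, Ember 1, Verdant 2; clearing price $26,766

All unit-bids, highest first — top 7: 59,045 (Cinder-1), 56,925 (Cinder-2), 49,205 (Cinder-3), 39,865 (Cinder-4), 36,216 (Verdant-1), 29,446 (Verdant-2), 28,605 (Ember-1)
Highest rejected unit-bid = $26,766.
Allocation: Cinder 4, Ember 1, Verdant 2.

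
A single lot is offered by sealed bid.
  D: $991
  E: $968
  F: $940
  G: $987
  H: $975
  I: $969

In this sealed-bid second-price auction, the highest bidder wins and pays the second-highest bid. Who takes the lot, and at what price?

Bids ranked: 991 (D) > 987 (G) > 975 (H) > 969 (I) > 968 (E) > 940 (F)
D is highest; pays the second-highest bid, $987.

D pays $987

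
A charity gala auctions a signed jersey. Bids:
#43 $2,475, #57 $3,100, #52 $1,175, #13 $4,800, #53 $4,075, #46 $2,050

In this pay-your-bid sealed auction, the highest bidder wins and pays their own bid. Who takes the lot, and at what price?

#13 pays $4,800

Bids ranked: 4,800 (#13) > 4,075 (#53) > 3,100 (#57) > 2,475 (#43) > 2,050 (#46) > 1,175 (#52)
#13 is highest → pays own bid, $4,800.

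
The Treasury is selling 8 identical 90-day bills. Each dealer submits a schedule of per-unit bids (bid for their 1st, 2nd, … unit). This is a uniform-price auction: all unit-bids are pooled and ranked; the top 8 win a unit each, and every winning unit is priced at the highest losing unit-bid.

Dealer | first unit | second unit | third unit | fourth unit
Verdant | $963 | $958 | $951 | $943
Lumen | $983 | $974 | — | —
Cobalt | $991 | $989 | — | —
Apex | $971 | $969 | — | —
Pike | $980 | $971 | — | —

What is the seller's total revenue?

Total revenue: $7,704

All unit-bids, highest first — top 8: 991 (Cobalt-1), 989 (Cobalt-2), 983 (Lumen-1), 980 (Pike-1), 974 (Lumen-2), 971 (Apex-1), 971 (Pike-2), 969 (Apex-2)
First bid not allocated: $963.
Allocation: Apex 2, Cobalt 2, Lumen 2, Pike 2. Every unit priced at $963.
Revenue = 8 × 963 = $7,704.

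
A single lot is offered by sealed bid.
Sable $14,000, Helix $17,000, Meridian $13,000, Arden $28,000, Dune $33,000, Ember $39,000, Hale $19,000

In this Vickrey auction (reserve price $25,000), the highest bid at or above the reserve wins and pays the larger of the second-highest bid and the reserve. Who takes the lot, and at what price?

Rule: the highest bid at or above the reserve wins and pays the larger of the second-highest bid and the reserve.
Sorting bids: 39,000 (Ember) > 33,000 (Dune) > 28,000 (Arden) > 19,000 (Hale) > 17,000 (Helix) > 14,000 (Sable) > …
Ember has the top bid at or above the reserve ($39,000).
max(second-highest $33,000, reserve $25,000) = $33,000; the reserve does not bind.

Ember pays $33,000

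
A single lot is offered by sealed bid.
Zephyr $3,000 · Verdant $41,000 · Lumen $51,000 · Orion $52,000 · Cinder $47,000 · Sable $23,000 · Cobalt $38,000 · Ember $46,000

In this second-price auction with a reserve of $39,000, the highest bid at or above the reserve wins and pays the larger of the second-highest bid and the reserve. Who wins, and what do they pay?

Orion pays $51,000

Rule: the highest bid at or above the reserve wins and pays the larger of the second-highest bid and the reserve.
Bids in order: 52,000 (Orion) > 51,000 (Lumen) > 47,000 (Cinder) > 46,000 (Ember) > 41,000 (Verdant) > 38,000 (Cobalt) > …
Orion has the top bid at or above the reserve ($52,000).
max(second-highest $51,000, reserve $39,000) = $51,000; the reserve does not bind.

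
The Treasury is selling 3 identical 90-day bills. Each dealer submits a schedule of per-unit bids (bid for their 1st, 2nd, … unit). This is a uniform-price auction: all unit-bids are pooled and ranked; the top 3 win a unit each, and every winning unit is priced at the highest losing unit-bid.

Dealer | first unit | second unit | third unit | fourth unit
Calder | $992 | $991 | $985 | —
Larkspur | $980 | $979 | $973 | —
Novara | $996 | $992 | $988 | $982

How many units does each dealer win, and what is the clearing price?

Merging the schedules and taking the best 3: 996 (Novara-1), 992 (Calder-1), 992 (Novara-2)
The (k+1)-th unit-bid is $991.
Allocation: Calder 1, Novara 2.

Calder 1, Novara 2; clearing price $991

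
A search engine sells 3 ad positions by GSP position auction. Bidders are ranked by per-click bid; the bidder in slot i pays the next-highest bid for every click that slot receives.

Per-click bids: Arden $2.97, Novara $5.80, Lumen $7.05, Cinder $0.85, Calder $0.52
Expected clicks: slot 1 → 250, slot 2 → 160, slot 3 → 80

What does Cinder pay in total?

Cinder pays $0.00

Ranked by bid: $7.05 (Lumen) > $5.80 (Novara) > $2.97 (Arden) > $0.85 (Cinder) > …
Cinder ranks below slot 3 → no slot, pays nothing.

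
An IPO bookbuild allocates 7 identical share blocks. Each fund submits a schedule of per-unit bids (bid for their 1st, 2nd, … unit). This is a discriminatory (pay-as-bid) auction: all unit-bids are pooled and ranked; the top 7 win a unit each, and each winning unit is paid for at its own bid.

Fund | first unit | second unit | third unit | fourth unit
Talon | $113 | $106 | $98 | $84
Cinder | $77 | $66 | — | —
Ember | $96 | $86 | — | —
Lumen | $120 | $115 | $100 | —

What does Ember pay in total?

Pooled unit-bids ranked (top 7): 120 (Lumen-1), 115 (Lumen-2), 113 (Talon-1), 106 (Talon-2), 100 (Lumen-3), 98 (Talon-3), 96 (Ember-1)
Next rejected bid: $86 (not a price — pay-as-bid).
Ember's winning unit-bids: 96 = $96.

Ember pays $96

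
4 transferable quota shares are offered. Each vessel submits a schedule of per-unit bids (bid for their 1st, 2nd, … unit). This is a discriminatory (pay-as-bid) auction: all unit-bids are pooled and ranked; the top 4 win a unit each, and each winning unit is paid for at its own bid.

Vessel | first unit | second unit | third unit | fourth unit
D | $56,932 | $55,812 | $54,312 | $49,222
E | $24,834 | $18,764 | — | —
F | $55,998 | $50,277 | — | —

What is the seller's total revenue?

Merging the schedules and taking the best 4: 56,932 (D-1), 55,998 (F-1), 55,812 (D-2), 54,312 (D-3)
Next rejected bid: $50,277 (not a price — pay-as-bid).
Each winning unit pays its own bid.
Revenue = 56,932 + 55,998 + 55,812 + 54,312 = $223,054.

Total revenue: $223,054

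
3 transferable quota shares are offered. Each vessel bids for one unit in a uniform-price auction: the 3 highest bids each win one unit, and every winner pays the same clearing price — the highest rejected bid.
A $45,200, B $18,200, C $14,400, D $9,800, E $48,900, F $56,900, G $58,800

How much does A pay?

Bids ranked high→low: 58,800 (G), 56,900 (F), 48,900 (E), 45,200 (A), 18,200 (B), …
The 3 highest are G, F, E.
First losing bid is A's $45,200, which sets the uniform price.
A does not win → pays $0.

A pays $0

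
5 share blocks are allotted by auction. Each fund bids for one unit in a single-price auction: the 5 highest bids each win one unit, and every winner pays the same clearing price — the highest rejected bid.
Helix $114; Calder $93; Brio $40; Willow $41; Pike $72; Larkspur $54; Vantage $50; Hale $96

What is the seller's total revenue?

Total revenue: $250

Bids ranked high→low: 114 (Helix), 96 (Hale), 93 (Calder), 72 (Pike), 54 (Larkspur), 50 (Vantage), 41 (Willow), …
The 5 highest are Helix, Hale, Calder, Pike, Larkspur.
Clearing price = highest rejected bid = $50.
Total revenue = 5 × $50 = $250.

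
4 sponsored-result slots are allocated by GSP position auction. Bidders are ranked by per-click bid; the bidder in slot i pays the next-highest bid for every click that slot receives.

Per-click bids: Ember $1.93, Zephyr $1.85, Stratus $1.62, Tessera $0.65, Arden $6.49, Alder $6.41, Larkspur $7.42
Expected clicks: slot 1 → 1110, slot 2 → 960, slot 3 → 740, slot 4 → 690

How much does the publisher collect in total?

Total revenue: $16062.20

Per-click bids in order: $7.42 (Larkspur) > $6.49 (Arden) > $6.41 (Alder) > $1.93 (Ember) > $1.85 (Zephyr) > …
Slot 1: Larkspur pays $6.49 × 1110 = $7203.90
Slot 2: Arden pays $6.41 × 960 = $6153.60
Slot 3: Alder pays $1.93 × 740 = $1428.20
Slot 4: Ember pays $1.85 × 690 = $1276.50
Total = $16062.20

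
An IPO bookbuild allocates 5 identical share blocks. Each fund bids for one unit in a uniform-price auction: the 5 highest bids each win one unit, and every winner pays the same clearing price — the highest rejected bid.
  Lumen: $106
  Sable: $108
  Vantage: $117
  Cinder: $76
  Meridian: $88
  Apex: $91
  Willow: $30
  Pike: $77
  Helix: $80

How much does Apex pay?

Ordering the bids: 117 (Vantage), 108 (Sable), 106 (Lumen), 91 (Apex), 88 (Meridian), 80 (Helix), 77 (Pike), …
Top 5: Vantage, Sable, Lumen, Apex, Meridian.
Clearing price = highest rejected bid = $80.
Apex wins → pays $80.

Apex pays $80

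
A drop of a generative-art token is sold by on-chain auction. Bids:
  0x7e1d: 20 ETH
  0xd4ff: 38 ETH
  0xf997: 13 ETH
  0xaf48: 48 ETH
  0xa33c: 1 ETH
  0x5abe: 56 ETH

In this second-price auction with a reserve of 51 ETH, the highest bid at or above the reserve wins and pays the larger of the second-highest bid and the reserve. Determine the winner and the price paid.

0x5abe pays 51 ETH

Bids in order: 56 (0x5abe) > 48 (0xaf48) > 38 (0xd4ff) > 20 (0x7e1d) > 13 (0xf997) > 1 (0xa33c)
0x5abe has the top bid at or above the reserve (56 ETH).
Second-highest bid 48 ETH is below the reserve 51 ETH, so the reserve binds → payment 51 ETH.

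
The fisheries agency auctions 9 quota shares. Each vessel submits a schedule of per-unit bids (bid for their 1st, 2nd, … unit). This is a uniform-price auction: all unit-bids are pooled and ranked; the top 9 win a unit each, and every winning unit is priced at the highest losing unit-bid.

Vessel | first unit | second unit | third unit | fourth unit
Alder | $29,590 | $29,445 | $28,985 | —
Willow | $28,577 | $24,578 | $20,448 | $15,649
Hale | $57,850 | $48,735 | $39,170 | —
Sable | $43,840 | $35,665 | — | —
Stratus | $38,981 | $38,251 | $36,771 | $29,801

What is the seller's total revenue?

Merging the schedules and taking the best 9: 57,850 (Hale-1), 48,735 (Hale-2), 43,840 (Sable-1), 39,170 (Hale-3), 38,981 (Stratus-1), 38,251 (Stratus-2), 36,771 (Stratus-3), 35,665 (Sable-2), 29,801 (Stratus-4)
The (k+1)-th unit-bid is $29,590.
Allocation: Hale 3, Sable 2, Stratus 4. Every unit priced at $29,590.
Revenue = 9 × 29,590 = $266,310.

Total revenue: $266,310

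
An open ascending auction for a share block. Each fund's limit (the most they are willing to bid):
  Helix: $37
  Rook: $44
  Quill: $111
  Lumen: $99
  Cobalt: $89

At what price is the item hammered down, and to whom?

Quill wins at $99

Rule: the price rises until one bidder remains; the winner pays the price at which the last rival dropped out.
Sorting limits: 111 (Quill) > 99 (Lumen) > 89 (Cobalt) > 44 (Rook) > 37 (Helix)
Bidding ends when Lumen exits at $99; Quill takes it.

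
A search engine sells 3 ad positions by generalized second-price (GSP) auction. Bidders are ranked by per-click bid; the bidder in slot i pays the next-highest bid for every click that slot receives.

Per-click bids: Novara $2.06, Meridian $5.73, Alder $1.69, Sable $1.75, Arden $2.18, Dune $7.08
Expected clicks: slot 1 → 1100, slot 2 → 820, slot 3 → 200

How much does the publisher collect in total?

Ranked by bid: $7.08 (Dune) > $5.73 (Meridian) > $2.18 (Arden) > $2.06 (Novara) > …
Slot 1: Dune pays $5.73 × 1100 = $6303.00
Slot 2: Meridian pays $2.18 × 820 = $1787.60
Slot 3: Arden pays $2.06 × 200 = $412.00
Total = $8502.60

Total revenue: $8502.60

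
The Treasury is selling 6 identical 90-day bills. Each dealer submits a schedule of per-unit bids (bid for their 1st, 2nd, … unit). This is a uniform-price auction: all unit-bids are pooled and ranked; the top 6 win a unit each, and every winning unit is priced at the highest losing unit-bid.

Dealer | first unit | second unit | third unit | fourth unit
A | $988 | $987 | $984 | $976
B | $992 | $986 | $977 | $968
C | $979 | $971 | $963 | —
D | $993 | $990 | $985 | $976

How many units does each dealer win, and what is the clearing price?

A 2, B 2, D 2; clearing price $985

Pooled unit-bids ranked (top 6): 993 (D-1), 992 (B-1), 990 (D-2), 988 (A-1), 987 (A-2), 986 (B-2)
First bid not allocated: $985.
Allocation: A 2, B 2, D 2.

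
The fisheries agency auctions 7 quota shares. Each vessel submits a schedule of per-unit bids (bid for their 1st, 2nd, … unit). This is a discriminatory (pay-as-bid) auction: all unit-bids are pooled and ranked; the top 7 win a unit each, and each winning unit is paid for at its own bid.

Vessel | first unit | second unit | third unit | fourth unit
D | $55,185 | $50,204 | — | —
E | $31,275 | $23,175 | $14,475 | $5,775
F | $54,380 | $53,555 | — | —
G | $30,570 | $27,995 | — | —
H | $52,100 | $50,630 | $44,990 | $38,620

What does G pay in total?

Merging the schedules and taking the best 7: 55,185 (D-1), 54,380 (F-1), 53,555 (F-2), 52,100 (H-1), 50,630 (H-2), 50,204 (D-2), 44,990 (H-3)
Next rejected bid: $38,620 (not a price — pay-as-bid).
G wins no units.

G pays $0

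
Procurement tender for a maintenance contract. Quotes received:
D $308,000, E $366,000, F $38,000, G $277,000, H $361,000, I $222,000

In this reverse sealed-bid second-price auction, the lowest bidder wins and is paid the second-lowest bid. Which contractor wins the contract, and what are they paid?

F is paid $222,000

Bids ranked: 38,000 (F) < 222,000 (I) < 277,000 (G) < 308,000 (D) < 361,000 (H) < 366,000 (E)
F is lowest; is paid the second-lowest bid, $222,000.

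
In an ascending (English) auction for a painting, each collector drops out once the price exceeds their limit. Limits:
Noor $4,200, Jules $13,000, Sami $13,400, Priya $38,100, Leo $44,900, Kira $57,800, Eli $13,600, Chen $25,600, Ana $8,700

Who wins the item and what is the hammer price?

Sorting limits: 57,800 (Kira) > 44,900 (Leo) > 38,100 (Priya) > 25,600 (Chen) > 13,600 (Eli) > 13,400 (Sami) > …
Leo is the last rival to drop out, at $44,900; Kira remains and wins at that price.

Kira wins at $44,900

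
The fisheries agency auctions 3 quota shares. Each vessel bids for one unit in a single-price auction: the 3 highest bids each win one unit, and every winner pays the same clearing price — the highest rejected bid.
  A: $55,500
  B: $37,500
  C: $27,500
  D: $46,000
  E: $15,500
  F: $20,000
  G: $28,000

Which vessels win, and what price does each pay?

A, D, B; each pays $28,000

Sorting: 55,500 (A), 46,000 (D), 37,500 (B), 28,000 (G), 27,500 (C), …
The 3 highest are A, D, B.
Clearing price = highest rejected bid = $28,000.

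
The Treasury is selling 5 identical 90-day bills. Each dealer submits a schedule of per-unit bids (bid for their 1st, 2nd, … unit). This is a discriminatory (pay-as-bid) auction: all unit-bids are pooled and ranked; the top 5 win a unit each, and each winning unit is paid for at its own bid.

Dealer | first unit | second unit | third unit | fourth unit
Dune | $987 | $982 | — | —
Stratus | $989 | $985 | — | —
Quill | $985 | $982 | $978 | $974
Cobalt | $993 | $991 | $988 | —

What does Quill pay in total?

Quill pays $0

All unit-bids, highest first — top 5: 993 (Cobalt-1), 991 (Cobalt-2), 989 (Stratus-1), 988 (Cobalt-3), 987 (Dune-1)
Next rejected bid: $985 (not a price — pay-as-bid).
Quill wins no units.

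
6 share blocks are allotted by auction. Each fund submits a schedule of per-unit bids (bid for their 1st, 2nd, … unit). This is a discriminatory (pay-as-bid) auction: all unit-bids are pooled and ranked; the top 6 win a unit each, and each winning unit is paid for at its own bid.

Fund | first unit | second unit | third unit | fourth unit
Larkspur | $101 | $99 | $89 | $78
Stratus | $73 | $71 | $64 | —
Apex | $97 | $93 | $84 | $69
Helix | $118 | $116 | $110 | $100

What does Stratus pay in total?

All unit-bids, highest first — top 6: 118 (Helix-1), 116 (Helix-2), 110 (Helix-3), 101 (Larkspur-1), 100 (Helix-4), 99 (Larkspur-2)
Next rejected bid: $97 (not a price — pay-as-bid).
Stratus wins no units.

Stratus pays $0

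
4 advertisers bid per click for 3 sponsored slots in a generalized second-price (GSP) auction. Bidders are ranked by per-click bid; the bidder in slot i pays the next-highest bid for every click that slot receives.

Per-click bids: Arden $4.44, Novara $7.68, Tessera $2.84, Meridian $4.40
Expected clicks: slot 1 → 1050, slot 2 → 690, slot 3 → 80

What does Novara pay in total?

Novara pays $4662.00

Per-click bids in order: $7.68 (Novara) > $4.44 (Arden) > $4.40 (Meridian) > $2.84 (Tessera)
Novara holds slot 1 → pays next bid $4.44 × 1050 clicks = $4662.00.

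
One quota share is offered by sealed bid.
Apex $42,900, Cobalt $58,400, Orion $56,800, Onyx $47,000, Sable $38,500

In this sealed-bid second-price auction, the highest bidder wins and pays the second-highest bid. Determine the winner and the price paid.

Bids ranked: 58,400 (Cobalt) > 56,800 (Orion) > 47,000 (Onyx) > 42,900 (Apex) > 38,500 (Sable)
Cobalt wins with the highest bid; price is set by the runner-up at $56,800.

Cobalt pays $56,800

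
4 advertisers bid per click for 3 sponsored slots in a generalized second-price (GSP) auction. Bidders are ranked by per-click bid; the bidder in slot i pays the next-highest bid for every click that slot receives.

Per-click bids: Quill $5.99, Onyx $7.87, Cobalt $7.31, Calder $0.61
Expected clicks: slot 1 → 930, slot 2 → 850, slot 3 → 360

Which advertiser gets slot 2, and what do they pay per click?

Ranked by bid: $7.87 (Onyx) > $7.31 (Cobalt) > $5.99 (Quill) > $0.61 (Calder)
Slot 2 goes to the second-ranked bidder, Cobalt, who pays the next bid down: $5.99/click.

Cobalt; $5.99 per click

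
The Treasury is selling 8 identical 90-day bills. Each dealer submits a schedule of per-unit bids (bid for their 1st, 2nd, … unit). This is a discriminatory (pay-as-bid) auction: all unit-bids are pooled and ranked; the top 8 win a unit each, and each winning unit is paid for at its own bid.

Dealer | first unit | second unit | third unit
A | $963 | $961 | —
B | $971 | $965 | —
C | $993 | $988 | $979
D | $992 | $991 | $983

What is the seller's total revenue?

Total revenue: $7,862

Pooled unit-bids ranked (top 8): 993 (C-1), 992 (D-1), 991 (D-2), 988 (C-2), 983 (D-3), 979 (C-3), 971 (B-1), 965 (B-2)
Next rejected bid: $963 (not a price — pay-as-bid).
Each winning unit pays its own bid.
Revenue = 993 + 992 + 991 + 988 + 983 + 979 + 971 + 965 = $7,862.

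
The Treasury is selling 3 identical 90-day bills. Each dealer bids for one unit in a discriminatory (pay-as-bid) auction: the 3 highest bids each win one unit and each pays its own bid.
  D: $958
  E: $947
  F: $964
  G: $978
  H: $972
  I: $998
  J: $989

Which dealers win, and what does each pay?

I $998, J $989, G $978

Bids ranked high→low: 998 (I), 989 (J), 978 (G), 972 (H), 964 (F), …
The 3 highest are I, J, G.
Each winner pays its own bid: I $998, J $989, G $978.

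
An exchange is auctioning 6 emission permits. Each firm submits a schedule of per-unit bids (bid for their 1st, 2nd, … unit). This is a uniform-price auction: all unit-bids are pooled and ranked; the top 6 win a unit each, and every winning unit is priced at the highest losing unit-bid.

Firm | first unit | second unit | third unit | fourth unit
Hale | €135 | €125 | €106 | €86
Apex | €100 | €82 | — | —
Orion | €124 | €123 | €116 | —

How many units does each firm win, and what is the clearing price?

Merging the schedules and taking the best 6: 135 (Hale-1), 125 (Hale-2), 124 (Orion-1), 123 (Orion-2), 116 (Orion-3), 106 (Hale-3)
The (k+1)-th unit-bid is €100.
Allocation: Hale 3, Orion 3.

Hale 3, Orion 3; clearing price €100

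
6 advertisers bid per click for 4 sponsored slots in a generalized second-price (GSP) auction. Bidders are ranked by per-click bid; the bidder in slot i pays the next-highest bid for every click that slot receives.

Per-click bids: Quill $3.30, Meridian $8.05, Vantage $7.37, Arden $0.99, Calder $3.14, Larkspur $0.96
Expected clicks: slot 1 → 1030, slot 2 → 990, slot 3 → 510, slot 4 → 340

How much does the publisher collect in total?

Per-click bids in order: $8.05 (Meridian) > $7.37 (Vantage) > $3.30 (Quill) > $3.14 (Calder) > $0.99 (Arden) > …
Slot 1: Meridian pays $7.37 × 1030 = $7591.10
Slot 2: Vantage pays $3.30 × 990 = $3267.00
Slot 3: Quill pays $3.14 × 510 = $1601.40
Slot 4: Calder pays $0.99 × 340 = $336.60
Total = $12796.10

Total revenue: $12796.10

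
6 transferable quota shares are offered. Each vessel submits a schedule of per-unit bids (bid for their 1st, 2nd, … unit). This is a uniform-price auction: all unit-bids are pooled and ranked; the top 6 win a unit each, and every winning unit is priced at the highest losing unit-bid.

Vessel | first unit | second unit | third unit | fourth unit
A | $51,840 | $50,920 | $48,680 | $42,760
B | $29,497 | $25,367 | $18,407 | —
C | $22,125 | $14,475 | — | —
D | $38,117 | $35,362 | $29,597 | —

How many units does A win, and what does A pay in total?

Pooled unit-bids ranked (top 6): 51,840 (A-1), 50,920 (A-2), 48,680 (A-3), 42,760 (A-4), 38,117 (D-1), 35,362 (D-2)
First bid not allocated: $29,597.
A wins 4 unit(s) at $29,597 each.

A: 4 units, pays $118,388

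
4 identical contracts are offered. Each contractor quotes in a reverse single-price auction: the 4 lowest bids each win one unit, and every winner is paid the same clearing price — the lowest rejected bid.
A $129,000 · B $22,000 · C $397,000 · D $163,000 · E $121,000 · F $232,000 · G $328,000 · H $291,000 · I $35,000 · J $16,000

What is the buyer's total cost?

Sorting: 16,000 (J), 22,000 (B), 35,000 (I), 121,000 (E), 129,000 (A), 163,000 (D), …
Winners (4 units): J, B, I, E.
First losing bid is A's $129,000, which sets the uniform price.
Total cost = 4 × $129,000 = $516,000.

Total cost: $516,000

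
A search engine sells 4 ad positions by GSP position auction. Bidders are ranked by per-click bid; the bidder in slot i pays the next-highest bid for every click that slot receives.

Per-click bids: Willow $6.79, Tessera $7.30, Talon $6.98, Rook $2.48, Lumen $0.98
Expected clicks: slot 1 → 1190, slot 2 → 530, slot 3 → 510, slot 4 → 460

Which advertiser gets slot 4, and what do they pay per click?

Rook; $0.98 per click

Ranked by bid: $7.30 (Tessera) > $6.98 (Talon) > $6.79 (Willow) > $2.48 (Rook) > $0.98 (Lumen)
Slot 4 goes to the fourth-ranked bidder, Rook, who pays the next bid down: $0.98/click.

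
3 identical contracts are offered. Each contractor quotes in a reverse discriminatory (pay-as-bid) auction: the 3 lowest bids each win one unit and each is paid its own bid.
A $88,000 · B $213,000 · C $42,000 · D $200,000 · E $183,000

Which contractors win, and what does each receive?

C $42,000, A $88,000, E $183,000

Bids ranked low→high: 42,000 (C), 88,000 (A), 183,000 (E), 200,000 (D), 213,000 (B)
The 3 lowest are C, A, E.
Each winner is paid its own bid: C $42,000, A $88,000, E $183,000.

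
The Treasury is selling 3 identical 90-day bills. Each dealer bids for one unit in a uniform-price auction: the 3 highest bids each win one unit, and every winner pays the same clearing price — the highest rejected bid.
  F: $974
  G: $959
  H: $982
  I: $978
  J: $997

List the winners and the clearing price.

Ordering the bids: 997 (J), 982 (H), 978 (I), 974 (F), 959 (G)
The 3 highest are J, H, I.
First losing bid is F's $974, which sets the uniform price.

J, H, I; each pays $974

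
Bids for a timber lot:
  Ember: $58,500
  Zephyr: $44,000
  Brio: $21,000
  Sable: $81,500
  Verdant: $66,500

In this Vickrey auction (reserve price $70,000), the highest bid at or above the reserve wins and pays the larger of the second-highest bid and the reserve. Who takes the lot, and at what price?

Sorting bids: 81,500 (Sable) > 66,500 (Verdant) > 58,500 (Ember) > 44,000 (Zephyr) > 21,000 (Brio)
Sable has the top bid at or above the reserve ($81,500).
max(second-highest $66,500, reserve $70,000) = $70,000.

Sable pays $70,000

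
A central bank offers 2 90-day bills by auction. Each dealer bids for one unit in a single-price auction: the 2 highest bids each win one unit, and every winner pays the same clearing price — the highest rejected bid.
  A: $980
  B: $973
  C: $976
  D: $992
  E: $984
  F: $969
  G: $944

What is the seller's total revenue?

Total revenue: $1,960

Sorting: 992 (D), 984 (E), 980 (A), 976 (C), …
Winners (2 units): D, E.
Highest unsuccessful bid: $980 → clearing price.
Total revenue = 2 × $980 = $1,960.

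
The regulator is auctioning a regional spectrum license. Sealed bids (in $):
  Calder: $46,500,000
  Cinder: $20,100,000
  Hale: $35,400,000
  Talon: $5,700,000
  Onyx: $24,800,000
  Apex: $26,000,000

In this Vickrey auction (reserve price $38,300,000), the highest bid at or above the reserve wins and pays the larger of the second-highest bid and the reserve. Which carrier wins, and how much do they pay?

Calder pays $38,300,000

Bids in order: 46,500,000 (Calder) > 35,400,000 (Hale) > 26,000,000 (Apex) > 24,800,000 (Onyx) > 20,100,000 (Cinder) > 5,700,000 (Talon)
Highest eligible bid: Calder at $46,500,000.
max(second-highest $35,400,000, reserve $38,300,000) = $38,300,000.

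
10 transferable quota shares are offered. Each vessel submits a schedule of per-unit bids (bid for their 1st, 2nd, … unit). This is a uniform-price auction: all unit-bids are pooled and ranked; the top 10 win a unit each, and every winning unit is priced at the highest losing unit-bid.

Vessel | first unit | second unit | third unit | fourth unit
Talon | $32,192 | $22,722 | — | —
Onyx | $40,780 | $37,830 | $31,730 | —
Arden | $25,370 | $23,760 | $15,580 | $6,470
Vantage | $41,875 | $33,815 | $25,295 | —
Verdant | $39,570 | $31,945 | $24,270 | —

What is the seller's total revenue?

Total revenue: $242,700

All unit-bids, highest first — top 10: 41,875 (Vantage-1), 40,780 (Onyx-1), 39,570 (Verdant-1), 37,830 (Onyx-2), 33,815 (Vantage-2), 32,192 (Talon-1), 31,945 (Verdant-2), 31,730 (Onyx-3), 25,370 (Arden-1), 25,295 (Vantage-3)
First bid not allocated: $24,270.
Allocation: Arden 1, Onyx 3, Talon 1, Vantage 3, Verdant 2. Every unit priced at $24,270.
Revenue = 10 × 24,270 = $242,700.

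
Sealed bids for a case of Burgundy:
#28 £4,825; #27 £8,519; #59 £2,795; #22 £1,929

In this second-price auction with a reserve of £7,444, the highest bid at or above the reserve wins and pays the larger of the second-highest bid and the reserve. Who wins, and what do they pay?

Bids ranked: 8,519 (#27) > 4,825 (#28) > 2,795 (#59) > 1,929 (#22)
#27 has the top bid at or above the reserve (£8,519).
max(second-highest £4,825, reserve £7,444) = £7,444.

#27 pays £7,444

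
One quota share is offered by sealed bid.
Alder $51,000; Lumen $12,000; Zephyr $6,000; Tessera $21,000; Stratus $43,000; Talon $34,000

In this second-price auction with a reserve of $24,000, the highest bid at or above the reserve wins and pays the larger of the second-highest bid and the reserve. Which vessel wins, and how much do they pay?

Alder pays $43,000

Bids in order: 51,000 (Alder) > 43,000 (Stratus) > 34,000 (Talon) > 21,000 (Tessera) > 12,000 (Lumen) > 6,000 (Zephyr)
Alder has the top bid at or above the reserve ($51,000).
max(second-highest $43,000, reserve $24,000) = $43,000; the reserve does not bind.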